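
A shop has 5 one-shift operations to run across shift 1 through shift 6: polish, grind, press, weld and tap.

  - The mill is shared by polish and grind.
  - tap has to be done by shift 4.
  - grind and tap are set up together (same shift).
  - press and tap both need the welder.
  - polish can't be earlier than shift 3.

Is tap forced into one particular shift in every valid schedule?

No

tap can be shift 1 (e.g. polish -> shift 3, weld -> shift 1, press -> shift 2, tap -> shift 1, grind -> shift 1) or shift 2 (e.g. press=shift 1, grind=shift 2, polish=shift 3, tap=shift 2, weld=shift 1).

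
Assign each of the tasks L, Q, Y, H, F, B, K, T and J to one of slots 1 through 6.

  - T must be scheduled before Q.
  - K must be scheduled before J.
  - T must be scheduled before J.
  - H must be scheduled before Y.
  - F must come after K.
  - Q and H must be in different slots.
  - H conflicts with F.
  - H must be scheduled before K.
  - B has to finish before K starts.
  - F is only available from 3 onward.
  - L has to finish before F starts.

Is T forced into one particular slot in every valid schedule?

T can be 1 (e.g. Y in 2, F in 3, H in 1, K in 2, T in 1, B in 1, J in 3, Q in 2, L in 1) or 2 (e.g. Y -> 2; K -> 2; F -> 3; Q -> 3; L -> 1; B -> 1; T -> 2; J -> 3; H -> 1).

No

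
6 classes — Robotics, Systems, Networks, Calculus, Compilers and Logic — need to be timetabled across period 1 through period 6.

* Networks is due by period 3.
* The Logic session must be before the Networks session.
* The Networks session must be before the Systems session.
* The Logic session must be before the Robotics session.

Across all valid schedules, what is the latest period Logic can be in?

Downstream work caps Logic at period 2.
Logic at period 2 is achievable: Networks=period 3; Calculus=period 1; Compilers=period 1; Robotics=period 3; Systems=period 4; Logic=period 2.

period 2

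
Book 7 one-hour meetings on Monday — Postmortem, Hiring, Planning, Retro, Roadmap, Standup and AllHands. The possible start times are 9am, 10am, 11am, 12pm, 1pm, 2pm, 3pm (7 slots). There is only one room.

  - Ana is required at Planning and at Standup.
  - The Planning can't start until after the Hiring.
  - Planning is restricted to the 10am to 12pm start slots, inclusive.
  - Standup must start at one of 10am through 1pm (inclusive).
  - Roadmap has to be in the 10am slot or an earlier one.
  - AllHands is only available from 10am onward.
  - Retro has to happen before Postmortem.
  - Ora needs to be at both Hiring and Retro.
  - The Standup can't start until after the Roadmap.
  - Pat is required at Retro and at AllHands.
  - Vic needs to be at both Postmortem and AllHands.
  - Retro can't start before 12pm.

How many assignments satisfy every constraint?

Splitting on Postmortem: it can be 2pm (7), 3pm (17). Listing each branch's schedules as (Hiring, Planning, Retro, Roadmap, Standup, AllHands):
Postmortem=2pm: (9am,11am,12pm,10am,1pm,3pm) (9am,11am,1pm,10am,12pm,3pm) (9am,12pm,1pm,10am,11am,3pm) (10am,11am,12pm,9am,1pm,3pm) (10am,11am,1pm,9am,12pm,3pm) (10am,12pm,1pm,9am,11am,3pm) (11am,12pm,1pm,9am,10am,3pm) — 7.
Postmortem=3pm: (9am,11am,12pm,10am,1pm,2pm) (9am,11am,1pm,10am,12pm,2pm) (9am,11am,2pm,10am,12pm,1pm) (9am,11am,2pm,10am,1pm,12pm) (9am,12pm,1pm,10am,11am,2pm) (9am,12pm,2pm,10am,11am,1pm) (9am,12pm,2pm,10am,1pm,11am) (10am,11am,12pm,9am,1pm,2pm) (10am,11am,1pm,9am,12pm,2pm) (10am,11am,2pm,9am,12pm,1pm) (10am,11am,2pm,9am,1pm,12pm) (10am,12pm,1pm,9am,11am,2pm) (10am,12pm,2pm,9am,11am,1pm) (10am,12pm,2pm,9am,1pm,11am) (11am,12pm,1pm,9am,10am,2pm) (11am,12pm,2pm,9am,10am,1pm) (11am,12pm,2pm,9am,1pm,10am) — 17.
Summing: 7 + 17 = 24.

24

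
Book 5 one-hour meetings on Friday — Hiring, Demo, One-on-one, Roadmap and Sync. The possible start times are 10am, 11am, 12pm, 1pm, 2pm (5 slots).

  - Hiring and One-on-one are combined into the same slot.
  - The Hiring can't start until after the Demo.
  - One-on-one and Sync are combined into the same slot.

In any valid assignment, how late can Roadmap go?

Roadmap at 2pm is achievable: Sync -> 11am; Roadmap -> 2pm; Demo -> 10am; Hiring -> 11am; One-on-one -> 11am.

2pm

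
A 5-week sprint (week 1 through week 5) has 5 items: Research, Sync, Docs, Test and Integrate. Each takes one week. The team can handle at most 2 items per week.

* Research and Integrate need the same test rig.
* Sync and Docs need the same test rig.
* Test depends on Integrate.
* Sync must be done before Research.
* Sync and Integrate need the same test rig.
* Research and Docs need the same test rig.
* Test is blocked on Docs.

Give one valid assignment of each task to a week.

Sync in week 2, Integrate in week 1, Test in week 2, Docs in week 1, Research in week 3

Checking: Integrate(week 1) before Test(week 2); Docs(week 1) before Test(week 2); Sync(week 2) before Research(week 3); Sync(week 2) != Docs(week 1); Research(week 3) != Docs(week 1); Sync(week 2) != Integrate(week 1); Research(week 3) != Integrate(week 1); max 2 per week (cap 2).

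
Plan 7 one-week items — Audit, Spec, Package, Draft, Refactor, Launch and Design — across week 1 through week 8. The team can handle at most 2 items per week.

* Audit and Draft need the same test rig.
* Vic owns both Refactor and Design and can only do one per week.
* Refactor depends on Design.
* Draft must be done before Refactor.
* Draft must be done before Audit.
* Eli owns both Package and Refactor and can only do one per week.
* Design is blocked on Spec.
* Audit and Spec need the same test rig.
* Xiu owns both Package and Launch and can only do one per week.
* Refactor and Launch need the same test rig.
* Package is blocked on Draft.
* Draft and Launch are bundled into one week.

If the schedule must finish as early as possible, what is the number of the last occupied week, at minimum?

week 4

The precedence chain requires at least 3 distinct weeks.
With at most 2 per week and 7 tasks, at least 4 weeks are needed.
4 works (last occupied week: week 4): for example Launch -> week 1; Refactor -> week 4; Audit -> week 3; Package -> week 2; Draft -> week 1; Design -> week 3; Spec -> week 2.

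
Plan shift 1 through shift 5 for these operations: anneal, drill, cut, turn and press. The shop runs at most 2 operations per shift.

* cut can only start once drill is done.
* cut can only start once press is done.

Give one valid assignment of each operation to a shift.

cut -> shift 2; anneal -> shift 2; turn -> shift 3; press -> shift 1; drill -> shift 1

Checking: press(shift 1) before cut(shift 2); drill(shift 1) before cut(shift 2); max 2 per shift (cap 2).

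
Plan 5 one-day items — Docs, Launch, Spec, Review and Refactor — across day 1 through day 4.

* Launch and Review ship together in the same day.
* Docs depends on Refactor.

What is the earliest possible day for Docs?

day 2

Precedence pushes Docs to at least day 2.
Docs at day 2 is achievable: Launch=day 1, Docs=day 2, Review=day 1, Spec=day 1, Refactor=day 1.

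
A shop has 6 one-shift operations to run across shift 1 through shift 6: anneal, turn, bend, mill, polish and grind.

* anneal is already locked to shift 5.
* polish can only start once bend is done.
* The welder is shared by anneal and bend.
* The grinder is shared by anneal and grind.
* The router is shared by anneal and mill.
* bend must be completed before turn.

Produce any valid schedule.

bend=shift 1; anneal=shift 5; mill=shift 1; polish=shift 2; turn=shift 2; grind=shift 1

Checking: bend(shift 1) before turn(shift 2); bend(shift 1) before polish(shift 2); anneal(shift 5) != grind(shift 1); anneal(shift 5) != mill(shift 1); anneal(shift 5) != bend(shift 1); anneal=shift 5 in [shift 5,shift 5].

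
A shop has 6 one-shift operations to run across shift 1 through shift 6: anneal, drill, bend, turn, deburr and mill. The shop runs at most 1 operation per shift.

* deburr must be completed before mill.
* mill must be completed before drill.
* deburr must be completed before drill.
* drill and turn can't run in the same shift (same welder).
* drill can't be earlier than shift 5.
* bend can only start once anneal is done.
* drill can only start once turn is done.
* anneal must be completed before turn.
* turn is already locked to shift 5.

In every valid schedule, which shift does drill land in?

shift 6

drill's window is shift 5–shift 6.
turn is fixed at shift 5, and drill can't share a shift with turn.
So drill must be shift 6.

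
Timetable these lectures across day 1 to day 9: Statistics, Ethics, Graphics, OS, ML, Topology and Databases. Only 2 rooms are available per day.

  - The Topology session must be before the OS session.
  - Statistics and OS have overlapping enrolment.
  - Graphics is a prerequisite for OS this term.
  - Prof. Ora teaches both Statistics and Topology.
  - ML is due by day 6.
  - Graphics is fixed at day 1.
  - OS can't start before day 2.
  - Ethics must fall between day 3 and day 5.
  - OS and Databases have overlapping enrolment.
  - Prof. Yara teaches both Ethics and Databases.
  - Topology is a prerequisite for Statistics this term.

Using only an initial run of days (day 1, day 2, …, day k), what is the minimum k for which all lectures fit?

4 days

The precedence chain requires at least 2 distinct days.
With at most 2 per day and 7 lectures, at least 4 days are needed.
Ethics can't be placed before day 3, so the schedule must run through at least day 3.
4 works (last occupied day: day 4): for example OS=day 2; Graphics=day 1; ML=day 2; Ethics=day 3; Statistics=day 3; Databases=day 4; Topology=day 1.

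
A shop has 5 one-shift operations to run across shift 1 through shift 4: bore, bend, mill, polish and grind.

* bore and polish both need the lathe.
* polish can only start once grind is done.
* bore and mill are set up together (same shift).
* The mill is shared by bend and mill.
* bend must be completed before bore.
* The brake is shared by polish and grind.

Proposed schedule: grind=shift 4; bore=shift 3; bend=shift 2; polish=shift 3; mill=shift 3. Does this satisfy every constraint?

polish can only start once grind is done — violated.
bend must be completed before bore — holds.
The mill is shared by bend and mill — holds.
bore and polish both need the lathe — violated.
bore and mill are set up together (same shift) — holds.
The brake is shared by polish and grind — holds.

No. polish can only start once grind is done is not satisfied.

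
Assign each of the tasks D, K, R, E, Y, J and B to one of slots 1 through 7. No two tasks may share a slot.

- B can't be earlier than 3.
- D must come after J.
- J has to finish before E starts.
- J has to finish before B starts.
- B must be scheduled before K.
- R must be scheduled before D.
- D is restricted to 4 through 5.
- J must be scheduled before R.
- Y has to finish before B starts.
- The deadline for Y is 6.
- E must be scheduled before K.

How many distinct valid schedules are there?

21

Splitting on D: it can be 4 (8), 5 (13). Listing each branch's schedules as (K, R, E, Y, J, B):
D=4: (7,2,3,5,1,6) (7,2,5,3,1,6) (7,2,6,3,1,5) (7,3,2,5,1,6) (7,3,5,1,2,6) (7,3,5,2,1,6) (7,3,6,1,2,5) (7,3,6,2,1,5) — 8.
D=5: (7,2,3,4,1,6) (7,2,4,3,1,6) (7,2,6,3,1,4) (7,3,2,4,1,6) (7,3,4,1,2,6) (7,3,4,2,1,6) (7,3,6,1,2,4) (7,3,6,2,1,4) (7,4,2,3,1,6) (7,4,3,1,2,6) (7,4,3,2,1,6) (7,4,6,1,2,3) (7,4,6,2,1,3) — 13.
Summing: 8 + 13 = 21.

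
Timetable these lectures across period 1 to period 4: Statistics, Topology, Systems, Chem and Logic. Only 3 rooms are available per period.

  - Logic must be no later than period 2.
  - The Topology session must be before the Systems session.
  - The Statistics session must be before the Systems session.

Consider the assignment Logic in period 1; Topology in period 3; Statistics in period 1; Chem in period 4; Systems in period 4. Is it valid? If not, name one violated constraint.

Only 3 rooms are available per period — holds.
The Topology session must be before the Systems session — holds.
The Statistics session must be before the Systems session — holds.
Logic must be no later than period 2 — holds.

Yes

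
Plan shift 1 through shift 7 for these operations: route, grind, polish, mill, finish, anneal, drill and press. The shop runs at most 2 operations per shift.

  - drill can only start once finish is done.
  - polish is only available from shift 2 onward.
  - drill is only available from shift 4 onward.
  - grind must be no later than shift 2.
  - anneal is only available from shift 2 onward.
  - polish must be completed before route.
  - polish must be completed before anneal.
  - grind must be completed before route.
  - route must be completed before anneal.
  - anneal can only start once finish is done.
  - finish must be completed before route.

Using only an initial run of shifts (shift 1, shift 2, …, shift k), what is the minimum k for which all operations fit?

4 shifts

The precedence chain requires at least 3 distinct shifts.
With at most 2 per shift and 8 operations, at least 4 shifts are needed.
drill can't be placed before shift 4, so the schedule must run through at least shift 4.
4 works (last occupied shift: shift 4): for example anneal in shift 4, finish in shift 1, grind in shift 1, mill in shift 2, polish in shift 2, press in shift 3, drill in shift 4, route in shift 3.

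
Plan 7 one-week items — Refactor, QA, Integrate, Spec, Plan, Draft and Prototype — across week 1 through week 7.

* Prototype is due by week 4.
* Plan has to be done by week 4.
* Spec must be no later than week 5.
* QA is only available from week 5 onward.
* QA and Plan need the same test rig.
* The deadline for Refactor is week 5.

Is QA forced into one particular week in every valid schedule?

QA can be week 5 (e.g. Plan=week 1, QA=week 5, Draft=week 1, Prototype=week 1, Integrate=week 1, Refactor=week 1, Spec=week 1) or week 6 (e.g. Spec -> week 1; Refactor -> week 1; Integrate -> week 1; Prototype -> week 1; Draft -> week 1; Plan -> week 1; QA -> week 6).

No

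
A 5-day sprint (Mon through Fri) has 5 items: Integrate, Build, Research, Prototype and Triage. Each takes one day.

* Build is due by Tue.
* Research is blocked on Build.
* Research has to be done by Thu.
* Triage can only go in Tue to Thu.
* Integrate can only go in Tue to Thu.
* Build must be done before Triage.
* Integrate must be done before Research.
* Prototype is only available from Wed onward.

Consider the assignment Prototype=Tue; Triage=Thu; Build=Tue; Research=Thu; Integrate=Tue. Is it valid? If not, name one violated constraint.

Research has to be done by Thu — holds.
Integrate must be done before Research — holds.
Build must be done before Triage — holds.
Triage can only go in Tue to Thu — holds.
Build is due by Tue — holds.
Research is blocked on Build — holds.
Integrate can only go in Tue to Thu — holds.
Prototype is only available from Wed onward — violated.

No — it violates: Prototype is only available from Wed onward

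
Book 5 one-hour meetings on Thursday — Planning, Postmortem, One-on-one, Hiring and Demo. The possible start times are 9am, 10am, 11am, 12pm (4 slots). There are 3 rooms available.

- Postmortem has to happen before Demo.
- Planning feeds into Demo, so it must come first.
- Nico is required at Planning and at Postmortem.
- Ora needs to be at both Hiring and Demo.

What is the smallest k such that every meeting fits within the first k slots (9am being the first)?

The precedence chain requires at least 2 distinct slots.
With at most 3 per slot and 5 meetings, at least 2 slots are needed.
Could 2 slots be enough, i.e. nothing placed later than 10am? No: Demo must come after Postmortem (at 9am or later) → {10am}; Postmortem must come before Demo (at 10am or earlier) → {9am}; Planning must come before Demo (at 10am or earlier) → {9am}; Postmortem can't share with Planning (9am) → nothing is left.
So 2 slots is not enough.
3 works (last occupied slot: 11am): for example Postmortem in 10am; Planning in 9am; One-on-one in 9am; Hiring in 9am; Demo in 11am.

3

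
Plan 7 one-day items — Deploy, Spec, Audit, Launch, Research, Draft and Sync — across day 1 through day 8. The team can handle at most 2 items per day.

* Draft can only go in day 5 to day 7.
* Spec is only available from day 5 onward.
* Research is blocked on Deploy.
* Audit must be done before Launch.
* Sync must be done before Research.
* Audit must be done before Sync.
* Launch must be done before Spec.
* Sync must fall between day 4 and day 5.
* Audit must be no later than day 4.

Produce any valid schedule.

Research in day 6, Draft in day 5, Launch in day 2, Deploy in day 1, Spec in day 5, Audit in day 1, Sync in day 4

Checking: Audit(day 1) before Sync(day 4); Sync(day 4) before Research(day 6); Launch(day 2) before Spec(day 5); Audit(day 1) before Launch(day 2); Deploy(day 1) before Research(day 6); Sync=day 4 in [day 4,day 5]; Draft=day 5 in [day 5,day 7]; Spec=day 5 in [day 5,day 8]; Audit=day 1 in [day 1,day 4]; max 2 per day (cap 2).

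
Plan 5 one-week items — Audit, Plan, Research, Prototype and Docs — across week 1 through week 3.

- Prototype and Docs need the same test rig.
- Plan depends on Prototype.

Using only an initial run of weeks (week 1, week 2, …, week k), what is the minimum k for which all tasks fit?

The precedence chain requires at least 2 distinct weeks.
2 works (last occupied week: week 2): for example Research -> week 1, Audit -> week 1, Plan -> week 2, Docs -> week 2, Prototype -> week 1.

2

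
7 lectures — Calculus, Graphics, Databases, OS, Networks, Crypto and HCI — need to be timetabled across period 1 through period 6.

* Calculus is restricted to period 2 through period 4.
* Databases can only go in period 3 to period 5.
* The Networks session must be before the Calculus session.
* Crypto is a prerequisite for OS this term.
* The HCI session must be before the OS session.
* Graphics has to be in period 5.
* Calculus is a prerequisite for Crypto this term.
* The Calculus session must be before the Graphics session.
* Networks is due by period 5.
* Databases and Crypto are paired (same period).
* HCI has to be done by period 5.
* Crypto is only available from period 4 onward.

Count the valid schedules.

Splitting on Calculus: it can be period 2 (14), period 3 (28), period 4 (15). Listing each branch's schedules as (Graphics, Databases, OS, Networks, Crypto, HCI) by period number:
Calculus=period 2: (5,4,5,1,4,1) (5,4,5,1,4,2) (5,4,5,1,4,3) (5,4,5,1,4,4) (5,4,6,1,4,1) (5,4,6,1,4,2) (5,4,6,1,4,3) (5,4,6,1,4,4) (5,4,6,1,4,5) (5,5,6,1,5,1) (5,5,6,1,5,2) (5,5,6,1,5,3) (5,5,6,1,5,4) (5,5,6,1,5,5) — 14.
Calculus=period 3: (5,4,5,1,4,1) (5,4,5,1,4,2) (5,4,5,1,4,3) (5,4,5,1,4,4) (5,4,5,2,4,1) (5,4,5,2,4,2) (5,4,5,2,4,3) (5,4,5,2,4,4) (5,4,6,1,4,1) (5,4,6,1,4,2) (5,4,6,1,4,3) (5,4,6,1,4,4) (5,4,6,1,4,5) (5,4,6,2,4,1) (5,4,6,2,4,2) (5,4,6,2,4,3) (5,4,6,2,4,4) (5,4,6,2,4,5) (5,5,6,1,5,1) (5,5,6,1,5,2) (5,5,6,1,5,3) (5,5,6,1,5,4) (5,5,6,1,5,5) (5,5,6,2,5,1) (5,5,6,2,5,2) (5,5,6,2,5,3) (5,5,6,2,5,4) (5,5,6,2,5,5) — 28.
Calculus=period 4: (5,5,6,1,5,1) (5,5,6,1,5,2) (5,5,6,1,5,3) (5,5,6,1,5,4) (5,5,6,1,5,5) (5,5,6,2,5,1) (5,5,6,2,5,2) (5,5,6,2,5,3) (5,5,6,2,5,4) (5,5,6,2,5,5) (5,5,6,3,5,1) (5,5,6,3,5,2) (5,5,6,3,5,3) (5,5,6,3,5,4) (5,5,6,3,5,5) — 15.
Summing: 14 + 28 + 15 = 57.

57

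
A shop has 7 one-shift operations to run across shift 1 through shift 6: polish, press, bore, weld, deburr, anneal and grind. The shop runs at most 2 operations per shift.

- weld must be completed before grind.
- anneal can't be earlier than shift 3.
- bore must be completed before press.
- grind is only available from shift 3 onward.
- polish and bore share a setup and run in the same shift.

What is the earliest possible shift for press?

shift 2

Precedence pushes press to at least shift 2.
press at shift 2 is achievable: grind -> shift 3, deburr -> shift 4, polish -> shift 1, anneal -> shift 3, weld -> shift 2, press -> shift 2, bore -> shift 1.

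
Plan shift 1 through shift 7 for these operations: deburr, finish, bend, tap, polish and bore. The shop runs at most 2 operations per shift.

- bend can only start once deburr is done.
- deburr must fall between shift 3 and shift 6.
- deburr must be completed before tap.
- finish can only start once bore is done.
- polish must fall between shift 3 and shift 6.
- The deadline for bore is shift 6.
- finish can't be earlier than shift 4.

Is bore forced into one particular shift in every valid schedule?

bore can be shift 1 (e.g. bend=shift 4; bore=shift 1; finish=shift 4; tap=shift 5; polish=shift 3; deburr=shift 3) or shift 2 (e.g. deburr=shift 3, finish=shift 4, bore=shift 2, polish=shift 3, bend=shift 4, tap=shift 5).

No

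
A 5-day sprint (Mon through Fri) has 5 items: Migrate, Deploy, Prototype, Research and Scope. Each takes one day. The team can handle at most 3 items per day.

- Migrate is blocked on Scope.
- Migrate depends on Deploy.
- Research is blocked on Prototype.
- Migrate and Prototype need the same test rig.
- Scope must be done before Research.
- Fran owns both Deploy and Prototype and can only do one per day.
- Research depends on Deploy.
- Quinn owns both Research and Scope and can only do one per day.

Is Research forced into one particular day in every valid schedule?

Research can be Wed (e.g. Migrate -> Wed, Deploy -> Mon, Research -> Wed, Prototype -> Tue, Scope -> Mon) or Thu (e.g. Migrate -> Tue, Deploy -> Mon, Scope -> Mon, Research -> Thu, Prototype -> Wed).

No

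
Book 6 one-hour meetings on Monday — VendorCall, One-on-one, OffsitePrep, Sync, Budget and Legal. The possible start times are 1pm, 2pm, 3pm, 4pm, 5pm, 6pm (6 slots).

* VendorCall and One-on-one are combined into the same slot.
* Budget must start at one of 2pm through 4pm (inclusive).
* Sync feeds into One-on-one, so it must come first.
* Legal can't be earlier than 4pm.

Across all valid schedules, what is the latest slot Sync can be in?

Downstream work caps Sync at 5pm.
Sync at 5pm is achievable: Legal=4pm; Sync=5pm; OffsitePrep=1pm; Budget=2pm; VendorCall=6pm; One-on-one=6pm.

5pm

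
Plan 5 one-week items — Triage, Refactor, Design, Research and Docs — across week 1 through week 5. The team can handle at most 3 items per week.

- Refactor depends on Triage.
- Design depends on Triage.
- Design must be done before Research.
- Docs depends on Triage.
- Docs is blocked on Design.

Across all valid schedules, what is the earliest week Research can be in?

week 3

Precedence pushes Research to at least week 3.
Research at week 3 is achievable: Research=week 3; Refactor=week 2; Triage=week 1; Docs=week 3; Design=week 2.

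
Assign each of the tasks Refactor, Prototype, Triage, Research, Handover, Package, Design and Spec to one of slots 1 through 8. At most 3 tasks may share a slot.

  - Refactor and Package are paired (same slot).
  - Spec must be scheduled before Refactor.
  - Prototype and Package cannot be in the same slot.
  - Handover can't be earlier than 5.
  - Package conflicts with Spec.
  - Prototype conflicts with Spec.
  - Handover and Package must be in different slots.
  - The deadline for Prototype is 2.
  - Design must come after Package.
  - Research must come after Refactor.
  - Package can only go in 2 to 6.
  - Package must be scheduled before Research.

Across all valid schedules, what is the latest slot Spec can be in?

5

Downstream work caps Spec at 5.
Spec at 5 is achievable: Spec -> 5; Handover -> 5; Package -> 6; Triage -> 1; Design -> 7; Prototype -> 1; Research -> 7; Refactor -> 6.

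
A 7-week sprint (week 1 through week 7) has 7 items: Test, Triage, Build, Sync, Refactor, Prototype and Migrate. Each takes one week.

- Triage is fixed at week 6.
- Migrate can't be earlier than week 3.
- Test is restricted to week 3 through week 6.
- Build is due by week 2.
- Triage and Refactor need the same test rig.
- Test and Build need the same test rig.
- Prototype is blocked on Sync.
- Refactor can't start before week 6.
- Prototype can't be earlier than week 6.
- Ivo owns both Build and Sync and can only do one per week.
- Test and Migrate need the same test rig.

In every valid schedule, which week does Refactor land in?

Refactor's window is week 6–week 7.
Triage is fixed at week 6, and Refactor can't share a week with Triage.
So Refactor must be week 7.

week 7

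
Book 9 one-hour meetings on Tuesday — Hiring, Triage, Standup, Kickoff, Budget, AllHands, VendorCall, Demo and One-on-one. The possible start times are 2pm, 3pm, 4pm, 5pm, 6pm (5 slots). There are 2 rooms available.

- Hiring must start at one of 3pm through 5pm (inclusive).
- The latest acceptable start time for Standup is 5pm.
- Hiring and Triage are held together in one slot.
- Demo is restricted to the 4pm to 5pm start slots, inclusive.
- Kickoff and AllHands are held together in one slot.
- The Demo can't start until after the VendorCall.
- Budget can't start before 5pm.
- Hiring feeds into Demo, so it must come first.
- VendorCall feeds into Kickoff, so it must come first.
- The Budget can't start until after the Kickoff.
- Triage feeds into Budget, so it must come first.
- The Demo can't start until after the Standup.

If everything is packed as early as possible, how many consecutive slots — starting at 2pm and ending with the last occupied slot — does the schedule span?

5

The precedence chain requires at least 3 distinct slots.
With at most 2 per slot and 9 meetings, at least 5 slots are needed.
Budget can't be placed before 5pm — that is slot 4 counting from 2pm — so the schedule must run through at least 4 slots.
5 works (last occupied slot: 6pm): for example Budget=6pm, VendorCall=2pm, Triage=3pm, Hiring=3pm, Demo=4pm, Standup=2pm, AllHands=5pm, Kickoff=5pm, One-on-one=4pm.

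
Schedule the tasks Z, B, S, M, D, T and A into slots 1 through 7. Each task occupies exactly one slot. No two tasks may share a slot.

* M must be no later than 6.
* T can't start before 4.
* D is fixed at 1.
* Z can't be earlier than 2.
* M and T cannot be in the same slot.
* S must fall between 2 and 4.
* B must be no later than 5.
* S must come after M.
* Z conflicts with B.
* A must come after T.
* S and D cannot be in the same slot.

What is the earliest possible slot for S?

S is available from 2; S's own window allows nothing later than 4.
S at 3 is achievable: Z=6, D=1, S=3, T=4, B=5, M=2, A=7.
Nothing earlier works — the conflict and capacity constraints rule out every slot before 3.

3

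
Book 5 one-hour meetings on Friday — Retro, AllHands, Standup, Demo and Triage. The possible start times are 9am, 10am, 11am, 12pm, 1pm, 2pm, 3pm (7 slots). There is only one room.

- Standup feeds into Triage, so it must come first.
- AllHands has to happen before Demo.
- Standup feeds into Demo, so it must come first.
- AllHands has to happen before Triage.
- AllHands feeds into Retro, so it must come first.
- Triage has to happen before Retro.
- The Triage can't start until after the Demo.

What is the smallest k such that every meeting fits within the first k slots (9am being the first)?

5

The precedence chain requires at least 4 distinct slots.
With at most 1 per slot and 5 meetings, at least 5 slots are needed.
5 works (last occupied slot: 1pm): for example AllHands in 9am, Retro in 1pm, Triage in 12pm, Demo in 11am, Standup in 10am.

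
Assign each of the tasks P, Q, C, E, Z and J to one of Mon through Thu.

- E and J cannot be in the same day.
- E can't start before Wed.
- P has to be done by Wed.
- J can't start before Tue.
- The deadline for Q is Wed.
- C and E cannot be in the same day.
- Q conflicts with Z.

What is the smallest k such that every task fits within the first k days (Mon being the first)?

E can't be placed before Wed — that is day 3 counting from Mon — so the schedule must run through at least 3 days.
3 works (last occupied day: Wed): for example P -> Mon; E -> Wed; C -> Mon; Z -> Tue; Q -> Mon; J -> Tue.

3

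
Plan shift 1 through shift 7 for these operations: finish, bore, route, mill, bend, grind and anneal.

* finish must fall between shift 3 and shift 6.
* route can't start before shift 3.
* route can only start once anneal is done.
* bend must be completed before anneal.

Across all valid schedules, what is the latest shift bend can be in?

Downstream work caps bend at shift 5.
bend at shift 5 is achievable: finish -> shift 3; bend -> shift 5; grind -> shift 1; mill -> shift 1; anneal -> shift 6; route -> shift 7; bore -> shift 1.

shift 5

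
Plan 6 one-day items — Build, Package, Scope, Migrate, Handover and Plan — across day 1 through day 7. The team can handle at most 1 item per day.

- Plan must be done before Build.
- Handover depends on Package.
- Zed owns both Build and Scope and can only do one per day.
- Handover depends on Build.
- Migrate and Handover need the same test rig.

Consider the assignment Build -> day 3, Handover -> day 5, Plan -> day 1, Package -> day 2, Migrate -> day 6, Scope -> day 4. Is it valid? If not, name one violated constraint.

Valid

Handover depends on Build — holds.
Plan must be done before Build — holds.
Zed owns both Build and Scope and can only do one per day — holds.
Migrate and Handover need the same test rig — holds.
Handover depends on Package — holds.
The team can handle at most 1 item per day — holds.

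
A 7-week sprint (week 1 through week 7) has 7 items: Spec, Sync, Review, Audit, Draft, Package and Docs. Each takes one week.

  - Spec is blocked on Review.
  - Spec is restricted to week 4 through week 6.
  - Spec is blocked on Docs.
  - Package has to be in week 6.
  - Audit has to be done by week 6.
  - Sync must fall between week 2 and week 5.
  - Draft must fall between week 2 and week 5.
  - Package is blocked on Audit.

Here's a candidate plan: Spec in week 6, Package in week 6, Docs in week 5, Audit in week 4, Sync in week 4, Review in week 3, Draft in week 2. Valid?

Yes

Package has to be in week 6 — holds.
Sync must fall between week 2 and week 5 — holds.
Audit has to be done by week 6 — holds.
Spec is blocked on Docs — holds.
Spec is restricted to week 4 through week 6 — holds.
Package is blocked on Audit — holds.
Draft must fall between week 2 and week 5 — holds.
Spec is blocked on Review — holds.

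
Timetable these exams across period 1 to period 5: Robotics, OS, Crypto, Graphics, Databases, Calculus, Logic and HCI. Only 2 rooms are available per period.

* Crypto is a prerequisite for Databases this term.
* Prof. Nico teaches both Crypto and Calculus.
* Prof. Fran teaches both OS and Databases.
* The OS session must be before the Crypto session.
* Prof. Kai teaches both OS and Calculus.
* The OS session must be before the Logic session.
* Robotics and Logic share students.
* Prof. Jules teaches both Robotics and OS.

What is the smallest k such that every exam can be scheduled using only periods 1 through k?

The precedence chain requires at least 3 distinct periods.
With at most 2 per period and 8 exams, at least 4 periods are needed.
4 works (last occupied period: period 4): for example Logic -> period 2, OS -> period 1, Calculus -> period 4, HCI -> period 4, Crypto -> period 2, Graphics -> period 1, Robotics -> period 3, Databases -> period 3.

4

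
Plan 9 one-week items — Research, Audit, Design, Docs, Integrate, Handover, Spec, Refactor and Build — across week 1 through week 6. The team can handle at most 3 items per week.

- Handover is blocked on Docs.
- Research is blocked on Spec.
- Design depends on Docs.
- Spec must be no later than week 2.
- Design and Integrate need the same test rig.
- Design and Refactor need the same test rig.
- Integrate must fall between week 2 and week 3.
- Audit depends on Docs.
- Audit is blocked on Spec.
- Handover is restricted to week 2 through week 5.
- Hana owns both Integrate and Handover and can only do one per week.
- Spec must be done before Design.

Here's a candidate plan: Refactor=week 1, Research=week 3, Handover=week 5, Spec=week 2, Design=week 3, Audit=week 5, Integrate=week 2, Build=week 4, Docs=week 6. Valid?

Handover is restricted to week 2 through week 5 — holds.
Handover is blocked on Docs — violated.
Audit depends on Docs — violated.
Audit is blocked on Spec — holds.
Spec must be done before Design — holds.
Design depends on Docs — violated.
Integrate must fall between week 2 and week 3 — holds.
Design and Refactor need the same test rig — holds.
Research is blocked on Spec — holds.
The team can handle at most 3 items per week — holds.
Spec must be no later than week 2 — holds.
Design and Integrate need the same test rig — holds.
Hana owns both Integrate and Handover and can only do one per week — holds.

No. Design depends on Docs is not satisfied.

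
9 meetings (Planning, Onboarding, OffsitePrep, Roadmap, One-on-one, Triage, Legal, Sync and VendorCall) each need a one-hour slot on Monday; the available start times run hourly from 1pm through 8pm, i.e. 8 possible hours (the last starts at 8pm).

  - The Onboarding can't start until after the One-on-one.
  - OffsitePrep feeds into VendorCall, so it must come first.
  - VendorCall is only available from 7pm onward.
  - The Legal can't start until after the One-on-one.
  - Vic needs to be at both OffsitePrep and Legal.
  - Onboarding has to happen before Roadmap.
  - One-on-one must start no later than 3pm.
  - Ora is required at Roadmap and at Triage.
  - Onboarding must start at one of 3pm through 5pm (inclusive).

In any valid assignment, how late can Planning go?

Planning at 8pm is achievable: Planning in 8pm, VendorCall in 7pm, Onboarding in 3pm, Sync in 1pm, OffsitePrep in 1pm, Legal in 2pm, Triage in 1pm, Roadmap in 4pm, One-on-one in 1pm.

8pm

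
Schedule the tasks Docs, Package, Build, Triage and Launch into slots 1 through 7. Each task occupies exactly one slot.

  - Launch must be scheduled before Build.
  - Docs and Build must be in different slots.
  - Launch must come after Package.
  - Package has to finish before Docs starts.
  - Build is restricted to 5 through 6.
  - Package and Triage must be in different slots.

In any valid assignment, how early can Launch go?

2

Precedence pushes Launch to at least 2; downstream work caps Launch at 5.
Launch at 2 is achievable: Package=1, Triage=2, Launch=2, Build=5, Docs=2.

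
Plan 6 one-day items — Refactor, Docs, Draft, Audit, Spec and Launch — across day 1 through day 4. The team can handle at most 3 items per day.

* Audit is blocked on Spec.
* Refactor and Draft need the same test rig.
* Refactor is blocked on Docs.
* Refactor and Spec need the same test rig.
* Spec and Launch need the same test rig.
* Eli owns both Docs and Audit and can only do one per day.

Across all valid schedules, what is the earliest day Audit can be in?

day 2

Precedence pushes Audit to at least day 2.
Audit at day 2 is achievable: Docs in day 1; Audit in day 2; Refactor in day 2; Spec in day 1; Draft in day 1; Launch in day 2.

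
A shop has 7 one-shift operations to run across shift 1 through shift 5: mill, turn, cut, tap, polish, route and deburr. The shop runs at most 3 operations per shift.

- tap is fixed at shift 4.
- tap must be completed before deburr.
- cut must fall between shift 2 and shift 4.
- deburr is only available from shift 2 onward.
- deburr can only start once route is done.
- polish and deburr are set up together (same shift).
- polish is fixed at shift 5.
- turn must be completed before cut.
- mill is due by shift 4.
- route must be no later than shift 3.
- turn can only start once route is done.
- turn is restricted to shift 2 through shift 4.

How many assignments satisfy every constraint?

Splitting on mill: it can be shift 1 (4), shift 2 (4), shift 3 (4), shift 4 (4). Listing each branch's schedules as (turn, cut, tap, polish, route, deburr) by shift number:
mill=shift 1: (2,3,4,5,1,5) (2,4,4,5,1,5) (3,4,4,5,1,5) (3,4,4,5,2,5) — 4.
mill=shift 2: (2,3,4,5,1,5) (2,4,4,5,1,5) (3,4,4,5,1,5) (3,4,4,5,2,5) — 4.
mill=shift 3: (2,3,4,5,1,5) (2,4,4,5,1,5) (3,4,4,5,1,5) (3,4,4,5,2,5) — 4.
mill=shift 4: (2,3,4,5,1,5) (2,4,4,5,1,5) (3,4,4,5,1,5) (3,4,4,5,2,5) — 4.
Summing: 4 + 4 + 4 + 4 = 16.

16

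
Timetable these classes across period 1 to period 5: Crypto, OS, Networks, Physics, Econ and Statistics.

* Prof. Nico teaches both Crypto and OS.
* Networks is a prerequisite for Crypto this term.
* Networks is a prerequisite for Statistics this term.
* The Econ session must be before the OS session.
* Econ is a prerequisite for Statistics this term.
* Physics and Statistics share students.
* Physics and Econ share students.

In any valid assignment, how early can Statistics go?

period 2

Precedence pushes Statistics to at least period 2.
Statistics at period 2 is achievable: Econ=period 1; Statistics=period 2; Physics=period 3; Networks=period 1; OS=period 3; Crypto=period 2.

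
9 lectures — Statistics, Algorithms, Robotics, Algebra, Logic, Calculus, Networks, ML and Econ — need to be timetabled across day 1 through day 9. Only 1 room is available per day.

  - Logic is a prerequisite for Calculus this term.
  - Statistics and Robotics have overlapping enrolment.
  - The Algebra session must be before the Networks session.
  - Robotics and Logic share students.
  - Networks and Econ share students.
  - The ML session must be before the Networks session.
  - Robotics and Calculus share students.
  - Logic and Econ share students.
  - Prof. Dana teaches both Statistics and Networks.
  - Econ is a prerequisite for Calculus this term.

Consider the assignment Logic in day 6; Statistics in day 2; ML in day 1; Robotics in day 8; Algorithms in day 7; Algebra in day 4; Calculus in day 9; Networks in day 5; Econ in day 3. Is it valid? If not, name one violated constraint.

Logic is a prerequisite for Calculus this term — holds.
Prof. Dana teaches both Statistics and Networks — holds.
Robotics and Logic share students — holds.
Networks and Econ share students — holds.
The ML session must be before the Networks session — holds.
Econ is a prerequisite for Calculus this term — holds.
Statistics and Robotics have overlapping enrolment — holds.
Robotics and Calculus share students — holds.
Logic and Econ share students — holds.
Only 1 room is available per day — holds.
The Algebra session must be before the Networks session — holds.

Valid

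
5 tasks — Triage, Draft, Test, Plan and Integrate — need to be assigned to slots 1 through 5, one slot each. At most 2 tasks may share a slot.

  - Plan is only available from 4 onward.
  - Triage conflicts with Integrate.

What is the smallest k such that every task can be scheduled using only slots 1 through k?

With at most 2 per slot and 5 tasks, at least 3 slots are needed.
Plan can't be placed before 4, so the schedule must run through at least slot 4.
4 works (last occupied slot: 4): for example Integrate -> 2; Test -> 2; Plan -> 4; Triage -> 1; Draft -> 1.

4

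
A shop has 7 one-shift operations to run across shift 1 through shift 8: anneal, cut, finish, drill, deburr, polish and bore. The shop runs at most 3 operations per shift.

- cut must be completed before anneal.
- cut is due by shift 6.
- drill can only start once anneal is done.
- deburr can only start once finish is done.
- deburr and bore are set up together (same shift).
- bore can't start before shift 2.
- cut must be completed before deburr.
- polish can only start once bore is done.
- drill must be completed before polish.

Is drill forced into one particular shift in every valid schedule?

drill can be shift 3 (e.g. drill -> shift 3; polish -> shift 4; cut -> shift 1; finish -> shift 1; anneal -> shift 2; bore -> shift 2; deburr -> shift 2) or shift 4 (e.g. cut -> shift 1, anneal -> shift 2, deburr -> shift 2, bore -> shift 2, drill -> shift 4, polish -> shift 5, finish -> shift 1).

No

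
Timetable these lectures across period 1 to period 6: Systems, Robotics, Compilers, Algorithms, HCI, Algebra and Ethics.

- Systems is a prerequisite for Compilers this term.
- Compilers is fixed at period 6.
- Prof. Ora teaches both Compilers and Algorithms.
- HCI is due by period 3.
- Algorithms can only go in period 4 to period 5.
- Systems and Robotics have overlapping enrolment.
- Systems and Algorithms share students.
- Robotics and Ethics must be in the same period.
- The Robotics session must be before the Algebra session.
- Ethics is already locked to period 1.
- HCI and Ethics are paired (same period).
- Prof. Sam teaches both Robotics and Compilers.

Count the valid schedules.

Splitting on Systems: it can be period 2 (10), period 3 (10), period 4 (5), period 5 (5). Listing each branch's schedules as (Robotics, Compilers, Algorithms, HCI, Algebra, Ethics) by period number:
Systems=period 2: (1,6,4,1,2,1) (1,6,4,1,3,1) (1,6,4,1,4,1) (1,6,4,1,5,1) (1,6,4,1,6,1) (1,6,5,1,2,1) (1,6,5,1,3,1) (1,6,5,1,4,1) (1,6,5,1,5,1) (1,6,5,1,6,1) — 10.
Systems=period 3: (1,6,4,1,2,1) (1,6,4,1,3,1) (1,6,4,1,4,1) (1,6,4,1,5,1) (1,6,4,1,6,1) (1,6,5,1,2,1) (1,6,5,1,3,1) (1,6,5,1,4,1) (1,6,5,1,5,1) (1,6,5,1,6,1) — 10.
Systems=period 4: (1,6,5,1,2,1) (1,6,5,1,3,1) (1,6,5,1,4,1) (1,6,5,1,5,1) (1,6,5,1,6,1) — 5.
Systems=period 5: (1,6,4,1,2,1) (1,6,4,1,3,1) (1,6,4,1,4,1) (1,6,4,1,5,1) (1,6,4,1,6,1) — 5.
Summing: 10 + 10 + 5 + 5 = 30.

30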